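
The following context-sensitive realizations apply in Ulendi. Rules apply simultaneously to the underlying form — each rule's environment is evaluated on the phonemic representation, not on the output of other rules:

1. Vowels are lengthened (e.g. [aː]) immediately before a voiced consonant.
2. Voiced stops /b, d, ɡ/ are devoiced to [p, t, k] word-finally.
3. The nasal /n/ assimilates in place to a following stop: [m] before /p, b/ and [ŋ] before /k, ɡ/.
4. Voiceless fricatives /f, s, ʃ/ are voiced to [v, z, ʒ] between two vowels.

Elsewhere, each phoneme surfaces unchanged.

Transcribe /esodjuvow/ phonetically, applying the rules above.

[ezoːdjuːvoːw]

/e/ (word-initial): rule 1 targets it, but not before a voiced consonant → unchanged [e].
/s/ (between /e/ and /o/): between two vowels, so rule 4 applies → [z].
/o/ meets the environment for rule 1 (before a voiced consonant) → [oː].
/d/ (between /o/ and /j/) is in the target of rule 2 but the environment (word-finally) is not met → [d].
/j/ (between /d/ and /u/) is unaffected → [j].
/u/ meets the environment for rule 1 (before a voiced consonant) → [uː].
/v/ stays [v].
/o/ — between /v/ and /w/, before a voiced consonant — surfaces as [oː] (rule 1).
/w/ stays [w].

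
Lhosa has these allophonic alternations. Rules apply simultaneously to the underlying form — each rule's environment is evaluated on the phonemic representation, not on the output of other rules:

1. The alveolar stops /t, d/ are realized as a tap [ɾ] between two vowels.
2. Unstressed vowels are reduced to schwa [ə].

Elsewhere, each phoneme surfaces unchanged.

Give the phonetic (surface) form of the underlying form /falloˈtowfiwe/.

/f/ — not in any rule's target class → [f].
/a/ (between /f/ and /l/): in an unstressed syllable, so rule 2 applies → [ə].
/l/ — not in any rule's target class → [l].
/l/ — not in any rule's target class → [l].
Rule 2 applies to /o/ (between /l/ and /t/: in an unstressed syllable) → [ə].
/t/ — between /o/ and /o/, between two vowels — surfaces as [ɾ] (rule 1).
/o/ — between /t/ and /w/; rule 2 does not apply here → [o].
/w/ — not in any rule's target class → [w].
/f/ — not in any rule's target class → [f].
Rule 2 applies to /i/ (between /f/ and /w/: in an unstressed syllable) → [ə].
/w/ — not in any rule's target class → [w].
Rule 2 applies to /e/ (word-final: in an unstressed syllable) → [ə].

[fəlləˈɾowfəwə]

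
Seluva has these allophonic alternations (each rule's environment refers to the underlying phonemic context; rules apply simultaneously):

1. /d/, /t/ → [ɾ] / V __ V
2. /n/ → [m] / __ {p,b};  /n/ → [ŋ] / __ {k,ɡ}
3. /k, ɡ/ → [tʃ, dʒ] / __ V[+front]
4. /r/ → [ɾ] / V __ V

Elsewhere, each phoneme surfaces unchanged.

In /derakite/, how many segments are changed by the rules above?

Segments that undergo a rule: /r/ → [ɾ] (rule 4); /k/ → [tʃ] (rule 3); /t/ → [ɾ] (rule 1).
All other segments surface unchanged.

3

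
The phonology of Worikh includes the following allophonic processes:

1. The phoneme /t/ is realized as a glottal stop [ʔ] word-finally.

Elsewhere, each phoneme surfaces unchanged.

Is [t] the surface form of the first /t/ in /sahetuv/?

/t/ — between /e/ and /u/; rule 1 does not apply here → [t].
The actual realization is [t], which matches [t].

Yes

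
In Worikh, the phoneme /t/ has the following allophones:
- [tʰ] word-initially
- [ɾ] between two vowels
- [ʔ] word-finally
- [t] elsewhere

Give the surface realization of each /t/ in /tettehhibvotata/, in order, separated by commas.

Occurrence 1 (position 1): word-initially → [tʰ].
Occurrence 2 (position 3): no conditioning environment matches → elsewhere allophone [t].
Occurrence 3 (position 4): no conditioning environment matches → elsewhere allophone [t].
Occurrence 4 (position 12): between two vowels → [ɾ].
Occurrence 5 (position 14): between two vowels → [ɾ].

[tʰ], [t], [t], [ɾ], [ɾ]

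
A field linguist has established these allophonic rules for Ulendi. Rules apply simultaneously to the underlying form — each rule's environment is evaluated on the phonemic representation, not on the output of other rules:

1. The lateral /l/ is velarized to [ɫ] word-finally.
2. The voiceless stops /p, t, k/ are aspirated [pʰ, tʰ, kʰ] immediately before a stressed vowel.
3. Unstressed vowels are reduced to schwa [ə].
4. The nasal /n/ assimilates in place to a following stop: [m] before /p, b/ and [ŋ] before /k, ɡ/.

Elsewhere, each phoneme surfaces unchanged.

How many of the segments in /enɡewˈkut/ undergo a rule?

4

Segments that undergo a rule: /e/ → [ə] (rule 3); /n/ → [ŋ] (rule 4); /e/ → [ə] (rule 3); /k/ → [kʰ] (rule 2).
All other segments surface unchanged.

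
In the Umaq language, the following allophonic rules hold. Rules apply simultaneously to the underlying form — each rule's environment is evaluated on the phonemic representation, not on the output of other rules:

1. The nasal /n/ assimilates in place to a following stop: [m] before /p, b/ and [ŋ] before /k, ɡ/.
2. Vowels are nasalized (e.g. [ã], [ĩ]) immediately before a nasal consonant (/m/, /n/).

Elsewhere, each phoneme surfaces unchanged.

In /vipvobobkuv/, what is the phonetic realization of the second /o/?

/o/ (between /b/ and /b/) is in the target of rule 2 but the environment (before a nasal consonant) is not met → [o].

[o]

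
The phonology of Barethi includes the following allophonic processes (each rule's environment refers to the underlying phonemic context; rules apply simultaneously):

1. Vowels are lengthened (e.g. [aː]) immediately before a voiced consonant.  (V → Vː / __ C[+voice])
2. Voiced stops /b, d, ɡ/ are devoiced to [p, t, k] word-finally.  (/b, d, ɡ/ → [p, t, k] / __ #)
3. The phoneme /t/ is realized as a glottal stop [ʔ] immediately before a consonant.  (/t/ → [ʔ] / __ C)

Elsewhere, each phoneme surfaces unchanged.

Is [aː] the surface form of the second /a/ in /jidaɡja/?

/a/ (word-final): rule 1 targets it, but not before a voiced consonant → unchanged [a].
The actual realization is [a], not [aː].

No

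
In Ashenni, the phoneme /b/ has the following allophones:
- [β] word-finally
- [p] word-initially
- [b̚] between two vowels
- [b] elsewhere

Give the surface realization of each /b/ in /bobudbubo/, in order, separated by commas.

[p], [b̚], [b], [b̚]

Occurrence 1 (position 1): word-initially → [p].
Occurrence 2 (position 3): between two vowels → [b̚].
Occurrence 3 (position 6): no conditioning environment matches → elsewhere allophone [b].
Occurrence 4 (position 8): between two vowels → [b̚].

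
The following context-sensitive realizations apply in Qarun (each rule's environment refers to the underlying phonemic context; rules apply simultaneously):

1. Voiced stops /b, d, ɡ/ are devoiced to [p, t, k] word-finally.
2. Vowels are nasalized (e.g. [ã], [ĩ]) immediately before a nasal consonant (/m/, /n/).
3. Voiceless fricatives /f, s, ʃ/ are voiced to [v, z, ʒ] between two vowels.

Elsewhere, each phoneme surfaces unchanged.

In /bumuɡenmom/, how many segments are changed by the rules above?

3

Segments that undergo a rule: /u/ → [ũ] (rule 2); /e/ → [ẽ] (rule 2); /o/ → [õ] (rule 2).
All other segments surface unchanged.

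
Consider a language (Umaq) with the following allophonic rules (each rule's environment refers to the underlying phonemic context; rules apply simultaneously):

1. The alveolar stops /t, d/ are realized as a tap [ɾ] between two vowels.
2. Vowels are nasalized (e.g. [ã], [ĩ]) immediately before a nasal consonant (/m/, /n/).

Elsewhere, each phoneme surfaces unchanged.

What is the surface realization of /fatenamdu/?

/f/ (word-initial): no rule targets it → [f].
/a/ (between /f/ and /t/) fails the environment for rule 2, so it stays [a].
/t/ — between /a/ and /e/, between two vowels — surfaces as [ɾ] (rule 1).
Rule 2 applies to /e/ (between /t/ and /n/: before a nasal consonant) → [ẽ].
/n/ (between /e/ and /a/): no rule targets it → [n].
/a/ (between /n/ and /m/) occurs before a nasal consonant → [ã] by rule 2.
/m/ — not in any rule's target class → [m].
/d/ (between /m/ and /u/): rule 1 targets it, but not between two vowels → unchanged [d].
/u/ (word-final): rule 2 targets it, but not before a nasal consonant → unchanged [u].

[faɾẽnãmdu]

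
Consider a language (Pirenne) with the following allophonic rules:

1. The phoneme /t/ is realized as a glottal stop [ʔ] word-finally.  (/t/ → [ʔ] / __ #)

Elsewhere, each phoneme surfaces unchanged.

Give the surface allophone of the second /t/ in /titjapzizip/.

[t]

/t/ (between /i/ and /j/) is in the target of rule 1 but the environment (word-finally) is not met → [t].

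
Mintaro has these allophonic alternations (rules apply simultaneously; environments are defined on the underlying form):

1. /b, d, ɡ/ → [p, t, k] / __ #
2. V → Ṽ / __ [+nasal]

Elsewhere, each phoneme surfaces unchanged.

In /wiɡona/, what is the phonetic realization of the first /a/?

/a/ (word-final): rule 2 targets it, but not before a nasal consonant → unchanged [a].

[a]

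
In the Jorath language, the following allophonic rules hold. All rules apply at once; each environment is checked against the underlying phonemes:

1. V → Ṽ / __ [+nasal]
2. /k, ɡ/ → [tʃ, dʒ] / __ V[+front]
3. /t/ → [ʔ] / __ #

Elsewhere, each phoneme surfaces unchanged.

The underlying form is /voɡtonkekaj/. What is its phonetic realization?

[voɡtõntʃekaj]

/v/ (word-initial): no rule targets it → [v].
/o/ (between /v/ and /ɡ/): rule 1 targets it, but not before a nasal consonant → unchanged [o].
/ɡ/ (between /o/ and /t/) fails the environment for rule 2, so it stays [ɡ].
/t/ — between /ɡ/ and /o/; rule 3 does not apply here → [t].
/o/ meets the environment for rule 1 (before a nasal consonant) → [õ].
/n/ (between /o/ and /k/) is unaffected → [n].
/k/ meets the environment for rule 2 (before a front vowel) → [tʃ].
/e/ (between /k/ and /k/) fails the environment for rule 1, so it stays [e].
/k/ — between /e/ and /a/; rule 2 does not apply here → [k].
/a/ (between /k/ and /j/): rule 1 targets it, but not before a nasal consonant → unchanged [a].
/j/ stays [j].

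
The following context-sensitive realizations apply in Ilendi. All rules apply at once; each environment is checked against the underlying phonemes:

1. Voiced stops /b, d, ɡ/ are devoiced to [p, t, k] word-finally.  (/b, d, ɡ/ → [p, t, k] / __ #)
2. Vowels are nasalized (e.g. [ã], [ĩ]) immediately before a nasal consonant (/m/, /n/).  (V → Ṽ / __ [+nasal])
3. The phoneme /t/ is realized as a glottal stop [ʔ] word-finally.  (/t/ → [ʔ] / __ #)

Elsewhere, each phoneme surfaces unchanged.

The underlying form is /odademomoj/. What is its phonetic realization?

/o/ (word-initial) is in the target of rule 2 but the environment (before a nasal consonant) is not met → [o].
/d/ (between /o/ and /a/) fails the environment for rule 1, so it stays [d].
/a/ (between /d/ and /d/): rule 2 targets it, but not before a nasal consonant → unchanged [a].
/d/ (between /a/ and /e/) fails the environment for rule 1, so it stays [d].
/e/ meets the environment for rule 2 (before a nasal consonant) → [ẽ].
/m/ — not in any rule's target class → [m].
/o/ (between /m/ and /m/): before a nasal consonant, so rule 2 applies → [õ].
/m/ (between /o/ and /o/) is unaffected → [m].
/o/ (between /m/ and /j/) is in the target of rule 2 but the environment (before a nasal consonant) is not met → [o].
/j/ stays [j].

[odadẽmõmoj]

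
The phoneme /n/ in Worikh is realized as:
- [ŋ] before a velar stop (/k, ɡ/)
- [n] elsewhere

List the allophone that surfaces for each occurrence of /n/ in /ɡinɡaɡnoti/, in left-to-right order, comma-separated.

Occurrence 1 (position 3): before a velar stop → [ŋ].
Occurrence 2 (position 7): no conditioning environment matches → elsewhere allophone [n].

[ŋ], [n]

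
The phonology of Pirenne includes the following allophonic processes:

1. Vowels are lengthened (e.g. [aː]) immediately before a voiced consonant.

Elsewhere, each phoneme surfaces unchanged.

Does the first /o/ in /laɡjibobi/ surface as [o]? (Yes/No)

/o/ (between /b/ and /b/) occurs before a voiced consonant → [oː] by rule 1.
The actual realization is [oː], not [o].

No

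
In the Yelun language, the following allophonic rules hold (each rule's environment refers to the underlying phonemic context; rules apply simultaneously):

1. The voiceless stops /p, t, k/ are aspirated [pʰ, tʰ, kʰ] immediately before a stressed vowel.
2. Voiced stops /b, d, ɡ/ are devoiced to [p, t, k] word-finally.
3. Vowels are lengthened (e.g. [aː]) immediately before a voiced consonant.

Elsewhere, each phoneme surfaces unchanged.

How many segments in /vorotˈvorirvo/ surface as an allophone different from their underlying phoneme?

Segments that undergo a rule: /o/ → [oː] (rule 3); /o/ → [oː] (rule 3); /i/ → [iː] (rule 3).
All other segments surface unchanged.

3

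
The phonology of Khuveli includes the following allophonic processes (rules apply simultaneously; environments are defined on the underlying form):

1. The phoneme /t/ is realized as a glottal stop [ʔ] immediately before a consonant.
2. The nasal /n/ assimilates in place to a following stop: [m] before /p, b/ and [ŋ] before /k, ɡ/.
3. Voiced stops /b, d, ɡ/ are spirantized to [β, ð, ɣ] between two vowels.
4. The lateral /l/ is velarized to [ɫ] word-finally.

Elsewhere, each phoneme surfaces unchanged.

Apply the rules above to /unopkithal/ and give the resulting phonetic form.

/u/ (word-initial): no rule targets it → [u].
/n/ (between /u/ and /o/): rule 2 targets it, but not before a labial or velar stop → unchanged [n].
/o/ — not in any rule's target class → [o].
/p/ (between /o/ and /k/): no rule targets it → [p].
/k/ (between /p/ and /i/) is unaffected → [k].
/i/ — not in any rule's target class → [i].
/t/ (between /i/ and /h/) occurs immediately before a consonant → [ʔ] by rule 1.
/h/ — not in any rule's target class → [h].
/a/ — not in any rule's target class → [a].
Rule 4 applies to /l/ (word-final: word-finally) → [ɫ].

[unopkiʔhaɫ]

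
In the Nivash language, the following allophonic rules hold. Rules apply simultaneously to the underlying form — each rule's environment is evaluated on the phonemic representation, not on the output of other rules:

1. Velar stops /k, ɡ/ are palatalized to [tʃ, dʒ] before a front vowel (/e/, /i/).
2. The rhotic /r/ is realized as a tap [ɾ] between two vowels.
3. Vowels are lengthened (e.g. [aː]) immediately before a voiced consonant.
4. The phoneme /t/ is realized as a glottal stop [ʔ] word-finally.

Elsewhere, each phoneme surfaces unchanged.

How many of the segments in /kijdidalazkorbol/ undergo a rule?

7

Segments that undergo a rule: /k/ → [tʃ] (rule 1); /i/ → [iː] (rule 3); /i/ → [iː] (rule 3); /a/ → [aː] (rule 3); /a/ → [aː] (rule 3); /o/ → [oː] (rule 3); /o/ → [oː] (rule 3).
All other segments surface unchanged.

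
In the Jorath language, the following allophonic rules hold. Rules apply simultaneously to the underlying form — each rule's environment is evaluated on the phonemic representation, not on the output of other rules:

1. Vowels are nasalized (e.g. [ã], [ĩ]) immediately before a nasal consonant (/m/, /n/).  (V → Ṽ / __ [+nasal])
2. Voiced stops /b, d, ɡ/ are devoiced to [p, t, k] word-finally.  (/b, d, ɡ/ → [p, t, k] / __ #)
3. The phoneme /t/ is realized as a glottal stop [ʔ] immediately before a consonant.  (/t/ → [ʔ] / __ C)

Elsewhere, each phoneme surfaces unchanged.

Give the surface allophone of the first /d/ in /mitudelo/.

/d/ (between /u/ and /e/) is in the target of rule 2 but the environment (word-finally) is not met → [d].

[d]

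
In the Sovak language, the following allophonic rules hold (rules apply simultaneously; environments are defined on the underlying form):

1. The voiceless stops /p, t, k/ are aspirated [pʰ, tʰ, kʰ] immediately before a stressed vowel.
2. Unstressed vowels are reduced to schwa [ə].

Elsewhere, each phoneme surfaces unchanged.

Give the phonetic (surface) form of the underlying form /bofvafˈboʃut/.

[bəfvəfˈboʃət]

/b/ — not in any rule's target class → [b].
/o/ (between /b/ and /f/) occurs in an unstressed syllable → [ə] by rule 2.
/f/ stays [f].
/v/ (between /f/ and /a/): no rule targets it → [v].
/a/ (between /v/ and /f/) occurs in an unstressed syllable → [ə] by rule 2.
/f/ stays [f].
/b/ (between /f/ and /o/): no rule targets it → [b].
/o/ — between /b/ and /ʃ/; rule 2 does not apply here → [o].
/ʃ/ stays [ʃ].
/u/ meets the environment for rule 2 (in an unstressed syllable) → [ə].
/t/ (word-final) fails the environment for rule 1, so it stays [t].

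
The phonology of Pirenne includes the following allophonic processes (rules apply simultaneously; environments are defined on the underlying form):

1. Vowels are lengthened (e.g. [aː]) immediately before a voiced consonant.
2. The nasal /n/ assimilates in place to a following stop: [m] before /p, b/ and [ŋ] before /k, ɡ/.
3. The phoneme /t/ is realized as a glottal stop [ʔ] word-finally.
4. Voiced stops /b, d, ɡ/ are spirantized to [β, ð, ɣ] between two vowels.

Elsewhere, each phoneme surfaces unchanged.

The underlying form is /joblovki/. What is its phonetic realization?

/o/ — between /j/ and /b/, before a voiced consonant — surfaces as [oː] (rule 1).
/b/ (between /o/ and /l/) fails the environment for rule 4, so it stays [b].
Rule 1 applies to /o/ (between /l/ and /v/: before a voiced consonant) → [oː].
/i/ — word-final; rule 1 does not apply here → [i].

[joːbloːvki]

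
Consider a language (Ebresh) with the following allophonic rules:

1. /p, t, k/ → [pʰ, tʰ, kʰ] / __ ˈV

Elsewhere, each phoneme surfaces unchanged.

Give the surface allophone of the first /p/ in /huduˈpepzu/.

/p/ (between /u/ and /e/) occurs immediately before a stressed vowel → [pʰ] by rule 1.

[pʰ]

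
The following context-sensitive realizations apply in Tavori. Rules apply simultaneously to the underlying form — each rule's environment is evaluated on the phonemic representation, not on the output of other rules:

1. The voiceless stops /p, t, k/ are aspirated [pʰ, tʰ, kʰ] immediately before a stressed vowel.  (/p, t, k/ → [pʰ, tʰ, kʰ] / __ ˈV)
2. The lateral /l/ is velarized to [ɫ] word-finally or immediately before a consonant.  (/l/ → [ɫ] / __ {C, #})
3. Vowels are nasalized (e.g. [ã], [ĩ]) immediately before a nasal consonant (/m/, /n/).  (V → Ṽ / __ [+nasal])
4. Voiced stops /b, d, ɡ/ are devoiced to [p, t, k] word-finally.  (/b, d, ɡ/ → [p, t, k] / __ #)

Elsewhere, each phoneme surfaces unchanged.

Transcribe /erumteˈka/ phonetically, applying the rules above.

/e/ — word-initial; rule 3 does not apply here → [e].
/u/ (between /r/ and /m/): before a nasal consonant, so rule 3 applies → [ũ].
/t/ (between /m/ and /e/) is in the target of rule 1 but the environment (immediately before a stressed vowel) is not met → [t].
/e/ (between /t/ and /k/) fails the environment for rule 3, so it stays [e].
Rule 1 applies to /k/ (between /e/ and /a/: immediately before a stressed vowel) → [kʰ].
/a/ — word-final; rule 3 does not apply here → [a].

[erũmteˈkʰa]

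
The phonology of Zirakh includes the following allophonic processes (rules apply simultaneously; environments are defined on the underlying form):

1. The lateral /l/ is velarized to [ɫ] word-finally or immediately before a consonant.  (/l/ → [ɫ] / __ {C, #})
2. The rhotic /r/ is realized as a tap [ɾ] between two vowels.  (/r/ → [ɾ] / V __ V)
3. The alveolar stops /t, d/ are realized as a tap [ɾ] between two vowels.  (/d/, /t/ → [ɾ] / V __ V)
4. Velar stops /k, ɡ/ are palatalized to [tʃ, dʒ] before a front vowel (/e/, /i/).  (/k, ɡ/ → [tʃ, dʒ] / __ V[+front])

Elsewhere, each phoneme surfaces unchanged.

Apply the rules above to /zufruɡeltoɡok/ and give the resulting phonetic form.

/z/ — not in any rule's target class → [z].
/u/ — not in any rule's target class → [u].
/f/ (between /u/ and /r/) is unaffected → [f].
/r/ (between /f/ and /u/) fails the environment for rule 2, so it stays [r].
/u/ stays [u].
/ɡ/ — between /u/ and /e/, before a front vowel — surfaces as [dʒ] (rule 4).
/e/ (between /ɡ/ and /l/) is unaffected → [e].
/l/ (between /e/ and /t/): word-finally or immediately before a consonant, so rule 1 applies → [ɫ].
/t/ (between /l/ and /o/) is in the target of rule 3 but the environment (between two vowels) is not met → [t].
/o/ — not in any rule's target class → [o].
/ɡ/ (between /o/ and /o/) fails the environment for rule 4, so it stays [ɡ].
/o/ stays [o].
/k/ (word-final) is in the target of rule 4 but the environment (before a front vowel) is not met → [k].

[zufrudʒeɫtoɡok]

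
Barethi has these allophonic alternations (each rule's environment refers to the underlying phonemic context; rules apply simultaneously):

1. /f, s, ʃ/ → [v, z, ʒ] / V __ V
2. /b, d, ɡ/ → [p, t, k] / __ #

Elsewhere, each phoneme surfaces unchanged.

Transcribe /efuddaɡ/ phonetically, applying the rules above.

/e/ — not in any rule's target class → [e].
Rule 1 applies to /f/ (between /e/ and /u/: between two vowels) → [v].
/u/ stays [u].
/d/ (between /u/ and /d/) is in the target of rule 2 but the environment (word-finally) is not met → [d].
/d/ (between /d/ and /a/): rule 2 targets it, but not word-finally → unchanged [d].
/a/ stays [a].
/ɡ/ — word-final, word-finally — surfaces as [k] (rule 2).

[evuddak]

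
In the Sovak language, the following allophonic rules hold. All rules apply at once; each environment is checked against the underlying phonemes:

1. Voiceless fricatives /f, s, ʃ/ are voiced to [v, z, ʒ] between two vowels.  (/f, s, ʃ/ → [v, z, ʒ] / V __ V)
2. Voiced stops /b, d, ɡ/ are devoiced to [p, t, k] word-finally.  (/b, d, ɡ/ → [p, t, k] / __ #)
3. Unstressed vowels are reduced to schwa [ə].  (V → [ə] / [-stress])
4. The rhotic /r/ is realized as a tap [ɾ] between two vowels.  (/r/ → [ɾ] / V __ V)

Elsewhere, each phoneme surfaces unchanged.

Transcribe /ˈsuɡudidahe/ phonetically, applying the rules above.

[ˈsuɡədədəhə]

/s/ — word-initial; rule 1 does not apply here → [s].
/u/ (between /s/ and /ɡ/) fails the environment for rule 3, so it stays [u].
/ɡ/ (between /u/ and /u/): rule 2 targets it, but not word-finally → unchanged [ɡ].
/u/ meets the environment for rule 3 (in an unstressed syllable) → [ə].
/d/ (between /u/ and /i/): rule 2 targets it, but not word-finally → unchanged [d].
/i/ (between /d/ and /d/) occurs in an unstressed syllable → [ə] by rule 3.
/d/ (between /i/ and /a/) fails the environment for rule 2, so it stays [d].
/a/ meets the environment for rule 3 (in an unstressed syllable) → [ə].
/h/ stays [h].
/e/ (word-final) occurs in an unstressed syllable → [ə] by rule 3.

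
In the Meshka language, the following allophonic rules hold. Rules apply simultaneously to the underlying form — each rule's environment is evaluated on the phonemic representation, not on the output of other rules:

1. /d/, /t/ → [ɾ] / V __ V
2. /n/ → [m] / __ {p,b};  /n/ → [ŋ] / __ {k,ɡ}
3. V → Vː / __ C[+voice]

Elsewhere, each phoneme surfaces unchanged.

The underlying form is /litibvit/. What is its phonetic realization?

/l/ (word-initial): no rule targets it → [l].
/i/ — between /l/ and /t/; rule 3 does not apply here → [i].
/t/ (between /i/ and /i/): between two vowels, so rule 1 applies → [ɾ].
/i/ (between /t/ and /b/) occurs before a voiced consonant → [iː] by rule 3.
/b/ — not in any rule's target class → [b].
/v/ (between /b/ and /i/) is unaffected → [v].
/i/ (between /v/ and /t/) fails the environment for rule 3, so it stays [i].
/t/ (word-final) is in the target of rule 1 but the environment (between two vowels) is not met → [t].

[liɾiːbvit]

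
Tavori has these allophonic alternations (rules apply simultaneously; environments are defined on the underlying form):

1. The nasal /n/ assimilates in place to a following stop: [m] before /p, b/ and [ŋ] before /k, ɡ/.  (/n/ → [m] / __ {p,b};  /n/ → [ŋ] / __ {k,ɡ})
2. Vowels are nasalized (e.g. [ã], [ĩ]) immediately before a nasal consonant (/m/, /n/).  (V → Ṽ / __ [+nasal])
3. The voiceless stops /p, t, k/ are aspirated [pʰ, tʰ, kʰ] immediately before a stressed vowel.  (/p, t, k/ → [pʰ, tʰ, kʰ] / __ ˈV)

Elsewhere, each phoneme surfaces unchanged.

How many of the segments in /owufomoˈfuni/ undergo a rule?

2

Segments that undergo a rule: /o/ → [õ] (rule 2); /u/ → [ũ] (rule 2).
All other segments surface unchanged.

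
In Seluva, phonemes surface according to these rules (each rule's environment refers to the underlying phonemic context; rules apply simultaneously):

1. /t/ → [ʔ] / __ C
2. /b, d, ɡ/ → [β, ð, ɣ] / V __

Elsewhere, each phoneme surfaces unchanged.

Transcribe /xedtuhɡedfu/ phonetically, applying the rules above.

[xeðtuhɡeðfu]

/d/ meets the environment for rule 2 (immediately after a vowel) → [ð].
/t/ (between /d/ and /u/): rule 1 targets it, but not immediately before a consonant → unchanged [t].
/ɡ/ — between /h/ and /e/; rule 2 does not apply here → [ɡ].
/d/ (between /e/ and /f/): immediately after a vowel, so rule 2 applies → [ð].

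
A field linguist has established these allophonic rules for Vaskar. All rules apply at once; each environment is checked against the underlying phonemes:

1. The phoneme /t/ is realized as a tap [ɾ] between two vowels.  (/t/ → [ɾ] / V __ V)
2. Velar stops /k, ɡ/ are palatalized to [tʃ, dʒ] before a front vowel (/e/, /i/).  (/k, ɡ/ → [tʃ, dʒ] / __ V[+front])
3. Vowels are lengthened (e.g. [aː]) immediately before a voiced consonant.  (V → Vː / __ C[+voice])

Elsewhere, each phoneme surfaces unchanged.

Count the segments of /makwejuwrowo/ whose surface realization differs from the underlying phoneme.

3

Segments that undergo a rule: /e/ → [eː] (rule 3); /u/ → [uː] (rule 3); /o/ → [oː] (rule 3).
All other segments surface unchanged.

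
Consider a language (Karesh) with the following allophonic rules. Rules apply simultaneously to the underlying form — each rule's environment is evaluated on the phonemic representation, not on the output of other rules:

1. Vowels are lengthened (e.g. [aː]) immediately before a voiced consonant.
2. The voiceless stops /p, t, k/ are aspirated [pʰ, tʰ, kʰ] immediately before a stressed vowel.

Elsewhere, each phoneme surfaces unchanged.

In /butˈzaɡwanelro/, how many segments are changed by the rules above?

3

Segments that undergo a rule: /a/ → [aː] (rule 1); /a/ → [aː] (rule 1); /e/ → [eː] (rule 1).
All other segments surface unchanged.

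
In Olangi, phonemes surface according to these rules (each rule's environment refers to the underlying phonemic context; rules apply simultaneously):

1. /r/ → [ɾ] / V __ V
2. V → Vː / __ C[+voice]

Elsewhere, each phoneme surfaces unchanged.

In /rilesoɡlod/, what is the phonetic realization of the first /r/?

/r/ — word-initial; rule 1 does not apply here → [r].

[r]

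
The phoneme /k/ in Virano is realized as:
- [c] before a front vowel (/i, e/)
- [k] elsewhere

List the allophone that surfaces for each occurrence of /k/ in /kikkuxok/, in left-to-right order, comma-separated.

Occurrence 1 (position 1): before a front vowel → [c].
Occurrence 2 (position 3): no conditioning environment matches → elsewhere allophone [k].
Occurrence 3 (position 4): no conditioning environment matches → elsewhere allophone [k].
Occurrence 4 (position 8): no conditioning environment matches → elsewhere allophone [k].

[c], [k], [k], [k]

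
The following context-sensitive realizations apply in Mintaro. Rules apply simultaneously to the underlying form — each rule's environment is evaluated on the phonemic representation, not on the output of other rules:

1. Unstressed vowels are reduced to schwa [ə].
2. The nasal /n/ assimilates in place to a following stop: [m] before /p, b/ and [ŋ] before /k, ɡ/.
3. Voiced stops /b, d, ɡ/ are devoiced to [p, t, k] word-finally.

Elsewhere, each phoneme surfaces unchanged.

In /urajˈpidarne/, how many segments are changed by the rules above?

Segments that undergo a rule: /u/ → [ə] (rule 1); /a/ → [ə] (rule 1); /a/ → [ə] (rule 1); /e/ → [ə] (rule 1).
All other segments surface unchanged.

4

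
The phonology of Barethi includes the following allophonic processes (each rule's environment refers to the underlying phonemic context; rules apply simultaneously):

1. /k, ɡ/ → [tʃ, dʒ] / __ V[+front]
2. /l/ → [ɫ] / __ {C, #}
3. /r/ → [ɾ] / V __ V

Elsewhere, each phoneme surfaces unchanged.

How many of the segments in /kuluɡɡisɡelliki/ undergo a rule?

Segments that undergo a rule: /ɡ/ → [dʒ] (rule 1); /ɡ/ → [dʒ] (rule 1); /l/ → [ɫ] (rule 2); /k/ → [tʃ] (rule 1).
All other segments surface unchanged.

4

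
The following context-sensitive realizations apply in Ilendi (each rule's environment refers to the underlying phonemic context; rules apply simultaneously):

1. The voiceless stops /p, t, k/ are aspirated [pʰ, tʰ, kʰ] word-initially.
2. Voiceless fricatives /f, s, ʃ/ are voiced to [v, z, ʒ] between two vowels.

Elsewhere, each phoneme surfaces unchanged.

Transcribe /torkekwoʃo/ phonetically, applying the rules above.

/t/ (word-initial): word-initially, so rule 1 applies → [tʰ].
/o/ — not in any rule's target class → [o].
/r/ stays [r].
/k/ (between /r/ and /e/): rule 1 targets it, but not word-initially → unchanged [k].
/e/ stays [e].
/k/ (between /e/ and /w/) fails the environment for rule 1, so it stays [k].
/w/ stays [w].
/o/ stays [o].
Rule 2 applies to /ʃ/ (between /o/ and /o/: between two vowels) → [ʒ].
/o/ (word-final): no rule targets it → [o].

[tʰorkekwoʒo]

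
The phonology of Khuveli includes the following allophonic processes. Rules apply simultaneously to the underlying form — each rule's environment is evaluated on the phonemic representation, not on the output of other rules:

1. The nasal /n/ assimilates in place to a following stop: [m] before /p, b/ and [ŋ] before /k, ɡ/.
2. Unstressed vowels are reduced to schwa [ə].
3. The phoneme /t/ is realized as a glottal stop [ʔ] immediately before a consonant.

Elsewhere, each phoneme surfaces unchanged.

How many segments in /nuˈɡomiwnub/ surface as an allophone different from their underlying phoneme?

Segments that undergo a rule: /u/ → [ə] (rule 2); /i/ → [ə] (rule 2); /u/ → [ə] (rule 2).
All other segments surface unchanged.

3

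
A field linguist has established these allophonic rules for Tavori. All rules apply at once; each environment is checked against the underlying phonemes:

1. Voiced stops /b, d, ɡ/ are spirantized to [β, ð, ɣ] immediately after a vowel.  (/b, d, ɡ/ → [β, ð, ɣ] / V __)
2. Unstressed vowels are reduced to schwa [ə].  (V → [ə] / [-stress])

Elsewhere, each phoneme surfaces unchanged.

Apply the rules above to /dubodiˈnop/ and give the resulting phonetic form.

/d/ (word-initial) is in the target of rule 1 but the environment (immediately after a vowel) is not met → [d].
/u/ (between /d/ and /b/): in an unstressed syllable, so rule 2 applies → [ə].
/b/ meets the environment for rule 1 (immediately after a vowel) → [β].
/o/ — between /b/ and /d/, in an unstressed syllable — surfaces as [ə] (rule 2).
/d/ (between /o/ and /i/): immediately after a vowel, so rule 1 applies → [ð].
/i/ (between /d/ and /n/): in an unstressed syllable, so rule 2 applies → [ə].
/n/ (between /i/ and /o/) is unaffected → [n].
/o/ — between /n/ and /p/; rule 2 does not apply here → [o].
/p/ stays [p].

[dəβəðəˈnop]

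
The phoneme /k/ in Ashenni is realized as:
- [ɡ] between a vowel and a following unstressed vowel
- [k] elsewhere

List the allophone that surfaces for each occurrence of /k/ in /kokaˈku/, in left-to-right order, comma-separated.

[k], [ɡ], [k]

Occurrence 1 (position 1): no conditioning environment matches → elsewhere allophone [k].
Occurrence 2 (position 3): between a vowel and a following unstressed vowel → [ɡ].
Occurrence 3 (position 5): no conditioning environment matches → elsewhere allophone [k].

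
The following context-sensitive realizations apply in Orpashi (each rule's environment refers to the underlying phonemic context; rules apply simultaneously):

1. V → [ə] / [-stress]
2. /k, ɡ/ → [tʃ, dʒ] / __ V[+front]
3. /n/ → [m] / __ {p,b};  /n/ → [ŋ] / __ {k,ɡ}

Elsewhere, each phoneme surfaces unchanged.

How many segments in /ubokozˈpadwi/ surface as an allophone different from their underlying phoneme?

4

Segments that undergo a rule: /u/ → [ə] (rule 1); /o/ → [ə] (rule 1); /o/ → [ə] (rule 1); /i/ → [ə] (rule 1).
All other segments surface unchanged.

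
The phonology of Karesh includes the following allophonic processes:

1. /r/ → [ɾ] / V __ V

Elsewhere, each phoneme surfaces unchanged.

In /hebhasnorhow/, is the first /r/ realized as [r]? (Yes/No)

/r/ (between /o/ and /h/) is in the target of rule 1 but the environment (between two vowels) is not met → [r].
The actual realization is [r], which matches [r].

Yes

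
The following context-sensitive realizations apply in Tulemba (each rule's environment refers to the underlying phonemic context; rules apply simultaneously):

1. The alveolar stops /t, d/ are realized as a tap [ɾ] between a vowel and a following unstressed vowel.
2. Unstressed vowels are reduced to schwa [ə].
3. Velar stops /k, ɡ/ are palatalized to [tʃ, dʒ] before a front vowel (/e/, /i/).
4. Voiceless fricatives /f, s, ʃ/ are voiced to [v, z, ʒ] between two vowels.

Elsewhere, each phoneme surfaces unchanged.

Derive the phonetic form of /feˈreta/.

[fəˈreɾə]

/f/ (word-initial) fails the environment for rule 4, so it stays [f].
/e/ (between /f/ and /r/) occurs in an unstressed syllable → [ə] by rule 2.
/r/ (between /e/ and /e/) is unaffected → [r].
/e/ (between /r/ and /t/) fails the environment for rule 2, so it stays [e].
/t/ (between /e/ and /a/): between a vowel and a following unstressed vowel, so rule 1 applies → [ɾ].
/a/ — word-final, in an unstressed syllable — surfaces as [ə] (rule 2).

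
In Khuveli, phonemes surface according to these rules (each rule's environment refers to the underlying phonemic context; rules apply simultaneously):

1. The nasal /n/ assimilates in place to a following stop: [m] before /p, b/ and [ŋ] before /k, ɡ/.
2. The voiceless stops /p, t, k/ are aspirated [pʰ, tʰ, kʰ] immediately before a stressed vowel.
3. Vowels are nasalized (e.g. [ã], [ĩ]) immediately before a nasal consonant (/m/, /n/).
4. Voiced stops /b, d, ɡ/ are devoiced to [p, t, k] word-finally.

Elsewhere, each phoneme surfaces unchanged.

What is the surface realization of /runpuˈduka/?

[rũmpuˈduka]

/u/ (between /r/ and /n/): before a nasal consonant, so rule 3 applies → [ũ].
/n/ meets the environment for rule 1 (before a labial or velar stop) → [m].
/p/ (between /n/ and /u/) fails the environment for rule 2, so it stays [p].
/u/ — between /p/ and /d/; rule 3 does not apply here → [u].
/d/ (between /u/ and /u/) is in the target of rule 4 but the environment (word-finally) is not met → [d].
/u/ (between /d/ and /k/): rule 3 targets it, but not before a nasal consonant → unchanged [u].
/k/ — between /u/ and /a/; rule 2 does not apply here → [k].
/a/ (word-final) is in the target of rule 3 but the environment (before a nasal consonant) is not met → [a].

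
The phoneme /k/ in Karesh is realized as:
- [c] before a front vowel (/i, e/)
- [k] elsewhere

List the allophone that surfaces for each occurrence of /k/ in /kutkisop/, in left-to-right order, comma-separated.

Occurrence 1 (position 1): no conditioning environment matches → elsewhere allophone [k].
Occurrence 2 (position 4): before a front vowel (/i, e/) → [c].

[k], [c]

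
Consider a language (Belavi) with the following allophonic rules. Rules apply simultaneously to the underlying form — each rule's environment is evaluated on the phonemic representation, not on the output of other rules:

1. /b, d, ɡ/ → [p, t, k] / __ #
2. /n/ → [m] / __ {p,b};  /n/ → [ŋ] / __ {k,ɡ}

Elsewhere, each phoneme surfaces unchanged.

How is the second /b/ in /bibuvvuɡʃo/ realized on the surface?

/b/ — between /i/ and /u/; rule 1 does not apply here → [b].

[b]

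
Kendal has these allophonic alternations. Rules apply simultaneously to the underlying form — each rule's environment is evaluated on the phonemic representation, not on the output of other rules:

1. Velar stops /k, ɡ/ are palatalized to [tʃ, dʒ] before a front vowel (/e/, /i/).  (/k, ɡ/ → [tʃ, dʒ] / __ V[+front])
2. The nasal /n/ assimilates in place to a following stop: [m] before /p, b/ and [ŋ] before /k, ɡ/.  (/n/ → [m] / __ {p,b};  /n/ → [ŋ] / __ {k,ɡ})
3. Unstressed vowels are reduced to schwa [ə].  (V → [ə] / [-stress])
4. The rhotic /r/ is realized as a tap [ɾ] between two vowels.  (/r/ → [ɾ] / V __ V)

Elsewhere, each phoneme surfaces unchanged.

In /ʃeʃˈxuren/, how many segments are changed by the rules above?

Segments that undergo a rule: /e/ → [ə] (rule 3); /r/ → [ɾ] (rule 4); /e/ → [ə] (rule 3).
All other segments surface unchanged.

3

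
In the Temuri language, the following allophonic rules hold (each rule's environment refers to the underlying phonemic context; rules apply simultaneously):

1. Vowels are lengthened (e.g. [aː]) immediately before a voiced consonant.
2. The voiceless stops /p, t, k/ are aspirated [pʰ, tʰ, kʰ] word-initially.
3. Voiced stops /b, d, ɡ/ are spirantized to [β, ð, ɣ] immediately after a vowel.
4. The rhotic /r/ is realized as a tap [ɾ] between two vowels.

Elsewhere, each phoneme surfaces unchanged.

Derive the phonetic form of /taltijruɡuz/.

[tʰaːltiːjruːɣuːz]

/t/ — word-initial, word-initially — surfaces as [tʰ] (rule 2).
/a/ — between /t/ and /l/, before a voiced consonant — surfaces as [aː] (rule 1).
/l/ — not in any rule's target class → [l].
/t/ — between /l/ and /i/; rule 2 does not apply here → [t].
/i/ meets the environment for rule 1 (before a voiced consonant) → [iː].
/j/ — not in any rule's target class → [j].
/r/ — between /j/ and /u/; rule 4 does not apply here → [r].
/u/ (between /r/ and /ɡ/) occurs before a voiced consonant → [uː] by rule 1.
Rule 3 applies to /ɡ/ (between /u/ and /u/: immediately after a vowel) → [ɣ].
/u/ meets the environment for rule 1 (before a voiced consonant) → [uː].
/z/ — not in any rule's target class → [z].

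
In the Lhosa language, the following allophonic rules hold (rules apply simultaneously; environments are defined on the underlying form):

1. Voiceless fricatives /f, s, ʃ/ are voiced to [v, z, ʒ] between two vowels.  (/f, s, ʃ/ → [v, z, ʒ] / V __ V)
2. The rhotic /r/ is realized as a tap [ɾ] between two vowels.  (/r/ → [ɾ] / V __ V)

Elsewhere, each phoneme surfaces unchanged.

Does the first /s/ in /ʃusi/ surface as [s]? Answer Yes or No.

/s/ meets the environment for rule 1 (between two vowels) → [z].
The actual realization is [z], not [s].

No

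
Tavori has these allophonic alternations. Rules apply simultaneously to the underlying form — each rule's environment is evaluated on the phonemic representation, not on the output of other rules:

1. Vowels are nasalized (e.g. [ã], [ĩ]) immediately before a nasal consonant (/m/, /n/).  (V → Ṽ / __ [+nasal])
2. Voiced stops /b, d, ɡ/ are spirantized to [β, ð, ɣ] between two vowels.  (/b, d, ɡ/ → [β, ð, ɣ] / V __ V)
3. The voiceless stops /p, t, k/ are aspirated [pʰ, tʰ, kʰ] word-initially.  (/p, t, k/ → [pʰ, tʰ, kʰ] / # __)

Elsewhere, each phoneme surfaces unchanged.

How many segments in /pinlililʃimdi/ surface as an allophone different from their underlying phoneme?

Segments that undergo a rule: /p/ → [pʰ] (rule 3); /i/ → [ĩ] (rule 1); /i/ → [ĩ] (rule 1).
All other segments surface unchanged.

3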